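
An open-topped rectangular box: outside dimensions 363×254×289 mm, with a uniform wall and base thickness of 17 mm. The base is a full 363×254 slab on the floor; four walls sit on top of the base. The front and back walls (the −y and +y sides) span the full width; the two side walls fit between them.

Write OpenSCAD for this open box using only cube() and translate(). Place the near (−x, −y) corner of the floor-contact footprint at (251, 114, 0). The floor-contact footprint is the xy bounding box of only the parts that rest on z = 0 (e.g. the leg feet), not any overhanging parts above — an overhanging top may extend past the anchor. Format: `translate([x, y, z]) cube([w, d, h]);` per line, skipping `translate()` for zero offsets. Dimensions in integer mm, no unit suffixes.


translate([251, 114, 0]) cube([363, 254, 17]);
translate([251, 114, 17]) cube([363, 17, 272]);
translate([251, 351, 17]) cube([363, 17, 272]);
translate([251, 131, 17]) cube([17, 220, 272]);
translate([597, 131, 17]) cube([17, 220, 272]);


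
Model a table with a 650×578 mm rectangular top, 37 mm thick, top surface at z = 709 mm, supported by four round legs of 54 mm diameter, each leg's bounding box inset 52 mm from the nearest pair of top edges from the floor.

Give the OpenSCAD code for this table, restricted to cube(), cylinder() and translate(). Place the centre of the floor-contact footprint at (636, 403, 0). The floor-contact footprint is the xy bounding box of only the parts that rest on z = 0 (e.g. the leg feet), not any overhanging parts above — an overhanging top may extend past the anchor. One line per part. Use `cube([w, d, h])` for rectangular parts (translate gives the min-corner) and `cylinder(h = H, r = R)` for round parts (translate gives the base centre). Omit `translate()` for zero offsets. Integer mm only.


translate([311, 114, 672]) cube([650, 578, 37]);
translate([390, 193, 0]) cylinder(h = 672, r = 27);
translate([882, 193, 0]) cylinder(h = 672, r = 27);
translate([390, 613, 0]) cylinder(h = 672, r = 27);
translate([882, 613, 0]) cylinder(h = 672, r = 27);


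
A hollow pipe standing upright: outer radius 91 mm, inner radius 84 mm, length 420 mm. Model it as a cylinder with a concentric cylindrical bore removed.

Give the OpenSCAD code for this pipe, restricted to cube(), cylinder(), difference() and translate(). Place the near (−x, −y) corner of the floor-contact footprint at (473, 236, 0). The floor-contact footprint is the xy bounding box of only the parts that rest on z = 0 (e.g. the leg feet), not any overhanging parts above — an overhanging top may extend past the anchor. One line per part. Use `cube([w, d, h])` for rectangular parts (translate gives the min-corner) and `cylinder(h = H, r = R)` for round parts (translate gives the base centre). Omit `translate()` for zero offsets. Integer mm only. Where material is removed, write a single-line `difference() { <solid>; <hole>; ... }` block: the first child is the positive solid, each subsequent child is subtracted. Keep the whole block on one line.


difference() { translate([564, 327, 0]) cylinder(h = 420, r = 91); translate([564, 327, 0]) cylinder(h = 420, r = 84); }


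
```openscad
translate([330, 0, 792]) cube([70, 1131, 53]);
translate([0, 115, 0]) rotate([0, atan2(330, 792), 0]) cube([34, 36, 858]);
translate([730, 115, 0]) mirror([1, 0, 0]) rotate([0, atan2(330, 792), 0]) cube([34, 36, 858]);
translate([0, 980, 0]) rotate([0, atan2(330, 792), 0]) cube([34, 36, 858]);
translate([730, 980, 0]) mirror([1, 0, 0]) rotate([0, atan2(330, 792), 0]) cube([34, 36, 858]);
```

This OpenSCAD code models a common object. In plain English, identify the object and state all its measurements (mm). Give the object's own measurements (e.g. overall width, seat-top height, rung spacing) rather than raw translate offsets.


A sawhorse. A 70×1131×53 mm beam (x, y, z) sits on two A-frame leg pairs. Each pair is two raked legs of 34×36 mm section (36 mm along y) splaying symmetrically in x. Each leg rises 792 mm vertically over 330 mm of horizontal reach and is 858 mm long along its own axis. Every leg's outer bottom edge rests on the floor and its outer top edge meets a bottom edge of the beam — the left legs (tilting toward +x) meet the beam's −x bottom edge, the right legs (their mirror images, tilting toward −x) meet its +x bottom edge — so the leg tops tuck under the beam, the beam's underside is 792 mm above the floor, and the feet are 730 mm apart outside-to-outside with the beam centred between them. The two leg pairs are set in 115 mm from either end of the beam.


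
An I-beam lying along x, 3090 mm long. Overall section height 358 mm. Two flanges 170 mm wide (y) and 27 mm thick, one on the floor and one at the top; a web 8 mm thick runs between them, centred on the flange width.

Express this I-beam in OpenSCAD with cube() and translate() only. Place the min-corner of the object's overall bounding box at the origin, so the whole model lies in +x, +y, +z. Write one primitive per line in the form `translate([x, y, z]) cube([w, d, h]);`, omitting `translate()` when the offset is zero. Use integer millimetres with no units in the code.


cube([3090, 170, 27]);
translate([0, 81, 27]) cube([3090, 8, 304]);
translate([0, 0, 331]) cube([3090, 170, 27]);


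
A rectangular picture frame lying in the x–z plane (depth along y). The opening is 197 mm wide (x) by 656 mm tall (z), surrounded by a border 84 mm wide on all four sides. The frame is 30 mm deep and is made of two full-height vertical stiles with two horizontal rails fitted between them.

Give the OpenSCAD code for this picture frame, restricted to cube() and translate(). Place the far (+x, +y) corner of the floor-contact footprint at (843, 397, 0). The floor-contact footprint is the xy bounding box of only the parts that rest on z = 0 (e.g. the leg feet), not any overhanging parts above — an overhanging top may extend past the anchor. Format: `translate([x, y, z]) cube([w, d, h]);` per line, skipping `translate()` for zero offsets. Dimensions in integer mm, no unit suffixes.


translate([478, 367, 0]) cube([84, 30, 824]);
translate([759, 367, 0]) cube([84, 30, 824]);
translate([562, 367, 0]) cube([197, 30, 84]);
translate([562, 367, 740]) cube([197, 30, 84]);


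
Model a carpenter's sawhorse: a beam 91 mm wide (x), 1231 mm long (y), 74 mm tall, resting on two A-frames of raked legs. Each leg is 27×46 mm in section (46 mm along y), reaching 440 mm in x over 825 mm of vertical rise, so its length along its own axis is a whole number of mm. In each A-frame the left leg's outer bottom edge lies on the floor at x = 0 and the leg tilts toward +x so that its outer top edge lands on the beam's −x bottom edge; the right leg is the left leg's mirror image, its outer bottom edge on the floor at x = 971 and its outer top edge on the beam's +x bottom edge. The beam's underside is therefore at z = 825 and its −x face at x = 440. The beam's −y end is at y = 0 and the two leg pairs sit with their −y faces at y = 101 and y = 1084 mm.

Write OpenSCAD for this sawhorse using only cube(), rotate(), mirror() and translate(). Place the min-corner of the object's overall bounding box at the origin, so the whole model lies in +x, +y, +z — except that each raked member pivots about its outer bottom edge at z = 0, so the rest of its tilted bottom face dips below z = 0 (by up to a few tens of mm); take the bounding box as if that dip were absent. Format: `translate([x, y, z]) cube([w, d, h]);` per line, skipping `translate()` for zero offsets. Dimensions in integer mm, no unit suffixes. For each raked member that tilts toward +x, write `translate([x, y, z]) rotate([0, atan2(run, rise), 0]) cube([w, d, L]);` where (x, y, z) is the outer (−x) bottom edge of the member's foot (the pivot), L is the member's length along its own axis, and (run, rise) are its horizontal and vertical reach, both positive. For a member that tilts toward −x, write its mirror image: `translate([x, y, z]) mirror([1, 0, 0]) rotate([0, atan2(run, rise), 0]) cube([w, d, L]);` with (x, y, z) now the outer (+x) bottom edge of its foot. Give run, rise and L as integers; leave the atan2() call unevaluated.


translate([440, 0, 825]) cube([91, 1231, 74]);
translate([0, 101, 0]) rotate([0, atan2(440, 825), 0]) cube([27, 46, 935]);
translate([971, 101, 0]) mirror([1, 0, 0]) rotate([0, atan2(440, 825), 0]) cube([27, 46, 935]);
translate([0, 1084, 0]) rotate([0, atan2(440, 825), 0]) cube([27, 46, 935]);
translate([971, 1084, 0]) mirror([1, 0, 0]) rotate([0, atan2(440, 825), 0]) cube([27, 46, 935]);


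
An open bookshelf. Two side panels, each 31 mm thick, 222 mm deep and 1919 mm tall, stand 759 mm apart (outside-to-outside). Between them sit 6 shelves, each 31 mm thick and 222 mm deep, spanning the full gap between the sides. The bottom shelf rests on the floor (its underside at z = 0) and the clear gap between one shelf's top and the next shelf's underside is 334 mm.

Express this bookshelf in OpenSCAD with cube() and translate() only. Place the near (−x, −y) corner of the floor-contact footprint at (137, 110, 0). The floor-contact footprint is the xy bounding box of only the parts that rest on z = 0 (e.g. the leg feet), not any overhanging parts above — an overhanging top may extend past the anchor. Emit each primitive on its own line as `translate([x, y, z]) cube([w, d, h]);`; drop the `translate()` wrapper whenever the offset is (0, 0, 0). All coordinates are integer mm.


translate([137, 110, 0]) cube([31, 222, 1919]);
translate([865, 110, 0]) cube([31, 222, 1919]);
translate([168, 110, 0]) cube([697, 222, 31]);
translate([168, 110, 365]) cube([697, 222, 31]);
translate([168, 110, 730]) cube([697, 222, 31]);
translate([168, 110, 1095]) cube([697, 222, 31]);
translate([168, 110, 1460]) cube([697, 222, 31]);
translate([168, 110, 1825]) cube([697, 222, 31]);


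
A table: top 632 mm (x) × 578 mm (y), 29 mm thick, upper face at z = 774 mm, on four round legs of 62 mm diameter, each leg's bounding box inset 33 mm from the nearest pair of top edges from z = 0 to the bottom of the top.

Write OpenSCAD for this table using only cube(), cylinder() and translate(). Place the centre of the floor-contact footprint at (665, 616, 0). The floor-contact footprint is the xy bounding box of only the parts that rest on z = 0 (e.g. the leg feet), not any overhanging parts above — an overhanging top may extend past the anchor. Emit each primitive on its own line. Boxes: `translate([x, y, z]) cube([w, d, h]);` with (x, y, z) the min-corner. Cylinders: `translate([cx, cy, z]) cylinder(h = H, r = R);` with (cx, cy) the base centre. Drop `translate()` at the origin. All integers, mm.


translate([349, 327, 745]) cube([632, 578, 29]);
translate([413, 391, 0]) cylinder(h = 745, r = 31);
translate([917, 391, 0]) cylinder(h = 745, r = 31);
translate([413, 841, 0]) cylinder(h = 745, r = 31);
translate([917, 841, 0]) cylinder(h = 745, r = 31);


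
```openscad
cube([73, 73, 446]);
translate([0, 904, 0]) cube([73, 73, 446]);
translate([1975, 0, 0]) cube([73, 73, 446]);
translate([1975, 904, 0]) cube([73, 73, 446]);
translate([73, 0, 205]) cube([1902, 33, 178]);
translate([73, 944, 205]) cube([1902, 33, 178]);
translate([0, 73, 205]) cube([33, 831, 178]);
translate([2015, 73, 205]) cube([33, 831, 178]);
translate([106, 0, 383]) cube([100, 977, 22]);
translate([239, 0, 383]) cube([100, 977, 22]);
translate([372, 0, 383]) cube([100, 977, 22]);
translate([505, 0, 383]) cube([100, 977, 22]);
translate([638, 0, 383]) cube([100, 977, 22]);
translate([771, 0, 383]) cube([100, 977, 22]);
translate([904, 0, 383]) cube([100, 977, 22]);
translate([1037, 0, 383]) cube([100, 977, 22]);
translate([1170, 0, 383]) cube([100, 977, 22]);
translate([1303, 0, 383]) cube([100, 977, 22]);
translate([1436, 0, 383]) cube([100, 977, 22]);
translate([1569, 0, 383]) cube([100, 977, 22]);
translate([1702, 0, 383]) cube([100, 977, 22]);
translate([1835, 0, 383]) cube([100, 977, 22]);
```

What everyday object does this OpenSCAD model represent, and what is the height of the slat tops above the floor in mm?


A bed frame. The slat-top height is 405 mm.

Four posts, four rails, and a row of slats — a bed frame. Slats sit on the rails at z = 205 + 178 = 383; with slat thickness 22, the top is 405 mm.


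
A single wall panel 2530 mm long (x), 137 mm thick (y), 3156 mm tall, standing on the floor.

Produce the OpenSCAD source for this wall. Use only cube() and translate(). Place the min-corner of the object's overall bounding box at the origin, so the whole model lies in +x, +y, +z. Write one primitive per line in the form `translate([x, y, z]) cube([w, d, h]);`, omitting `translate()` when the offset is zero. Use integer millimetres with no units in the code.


cube([2530, 137, 3156]);


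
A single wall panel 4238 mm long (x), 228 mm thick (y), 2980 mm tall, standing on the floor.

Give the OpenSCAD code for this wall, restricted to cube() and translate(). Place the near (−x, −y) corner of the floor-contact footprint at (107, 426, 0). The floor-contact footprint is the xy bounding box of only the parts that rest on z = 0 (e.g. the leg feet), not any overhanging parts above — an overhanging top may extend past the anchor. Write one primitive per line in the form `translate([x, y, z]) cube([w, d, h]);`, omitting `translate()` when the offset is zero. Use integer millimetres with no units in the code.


translate([107, 426, 0]) cube([4238, 228, 2980]);


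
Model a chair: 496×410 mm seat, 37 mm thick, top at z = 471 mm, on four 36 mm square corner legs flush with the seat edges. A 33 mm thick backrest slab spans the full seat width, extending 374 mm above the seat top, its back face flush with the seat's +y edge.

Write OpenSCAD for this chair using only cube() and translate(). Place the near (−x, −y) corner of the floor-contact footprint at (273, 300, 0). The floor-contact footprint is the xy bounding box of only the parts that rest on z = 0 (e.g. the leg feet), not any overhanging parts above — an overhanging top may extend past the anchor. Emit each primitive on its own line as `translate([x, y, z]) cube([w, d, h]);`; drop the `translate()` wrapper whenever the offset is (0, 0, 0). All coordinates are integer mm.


// leg_h = 471 - 37 = 434
translate([273, 300, 434]) cube([496, 410, 37]);
translate([273, 300, 0]) cube([36, 36, 434]);
translate([733, 300, 0]) cube([36, 36, 434]);
translate([273, 674, 0]) cube([36, 36, 434]);
translate([733, 674, 0]) cube([36, 36, 434]);
translate([273, 677, 471]) cube([496, 33, 374]);


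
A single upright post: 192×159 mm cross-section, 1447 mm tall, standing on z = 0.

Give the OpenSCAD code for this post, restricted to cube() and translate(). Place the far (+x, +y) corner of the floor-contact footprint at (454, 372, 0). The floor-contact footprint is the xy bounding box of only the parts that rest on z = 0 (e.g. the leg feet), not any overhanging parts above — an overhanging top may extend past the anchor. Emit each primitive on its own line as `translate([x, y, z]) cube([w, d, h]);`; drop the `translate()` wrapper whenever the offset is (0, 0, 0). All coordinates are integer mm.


translate([262, 213, 0]) cube([192, 159, 1447]);


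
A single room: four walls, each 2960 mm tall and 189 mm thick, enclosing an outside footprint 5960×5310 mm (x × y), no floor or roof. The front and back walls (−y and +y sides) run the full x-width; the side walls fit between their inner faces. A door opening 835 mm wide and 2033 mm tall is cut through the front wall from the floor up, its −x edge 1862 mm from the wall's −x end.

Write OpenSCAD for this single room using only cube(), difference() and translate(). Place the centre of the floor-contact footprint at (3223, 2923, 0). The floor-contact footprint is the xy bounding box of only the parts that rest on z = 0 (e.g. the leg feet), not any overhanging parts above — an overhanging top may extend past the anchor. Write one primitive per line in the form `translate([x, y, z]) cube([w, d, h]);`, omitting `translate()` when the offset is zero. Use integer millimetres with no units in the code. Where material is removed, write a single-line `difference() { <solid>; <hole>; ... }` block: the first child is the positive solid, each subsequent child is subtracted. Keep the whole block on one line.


difference() { translate([243, 268, 0]) cube([5960, 189, 2960]); translate([2105, 268, 0]) cube([835, 189, 2033]); }
translate([243, 5389, 0]) cube([5960, 189, 2960]);
translate([243, 457, 0]) cube([189, 4932, 2960]);
translate([6014, 457, 0]) cube([189, 4932, 2960]);


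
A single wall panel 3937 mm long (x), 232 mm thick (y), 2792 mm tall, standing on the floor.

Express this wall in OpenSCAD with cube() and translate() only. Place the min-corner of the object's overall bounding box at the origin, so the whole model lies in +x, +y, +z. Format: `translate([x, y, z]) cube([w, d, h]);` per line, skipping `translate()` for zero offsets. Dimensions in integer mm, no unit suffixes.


cube([3937, 232, 2792]);


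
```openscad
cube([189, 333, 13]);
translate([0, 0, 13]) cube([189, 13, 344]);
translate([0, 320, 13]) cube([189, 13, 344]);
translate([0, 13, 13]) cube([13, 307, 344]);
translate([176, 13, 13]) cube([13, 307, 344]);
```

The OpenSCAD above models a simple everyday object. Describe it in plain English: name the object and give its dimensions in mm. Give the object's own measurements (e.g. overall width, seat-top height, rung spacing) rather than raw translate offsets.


An open-topped rectangular box: outside dimensions 189×333×357 mm, with a uniform wall and base thickness of 13 mm. The base is a full 189×333 slab on the floor; four walls sit on top of the base. The front and back walls (the −y and +y sides) span the full width; the two side walls fit between them.


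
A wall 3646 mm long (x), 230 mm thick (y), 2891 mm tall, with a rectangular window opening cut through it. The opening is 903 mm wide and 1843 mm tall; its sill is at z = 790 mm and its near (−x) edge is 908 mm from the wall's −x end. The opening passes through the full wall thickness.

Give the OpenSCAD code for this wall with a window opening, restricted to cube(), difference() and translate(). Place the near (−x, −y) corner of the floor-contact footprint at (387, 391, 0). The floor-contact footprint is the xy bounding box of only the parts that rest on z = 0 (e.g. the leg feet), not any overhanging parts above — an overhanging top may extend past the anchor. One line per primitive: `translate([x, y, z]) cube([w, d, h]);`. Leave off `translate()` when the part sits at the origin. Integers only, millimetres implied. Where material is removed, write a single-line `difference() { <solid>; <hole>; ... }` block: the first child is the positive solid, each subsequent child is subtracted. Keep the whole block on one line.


difference() { translate([387, 391, 0]) cube([3646, 230, 2891]); translate([1295, 391, 790]) cube([903, 230, 1843]); }


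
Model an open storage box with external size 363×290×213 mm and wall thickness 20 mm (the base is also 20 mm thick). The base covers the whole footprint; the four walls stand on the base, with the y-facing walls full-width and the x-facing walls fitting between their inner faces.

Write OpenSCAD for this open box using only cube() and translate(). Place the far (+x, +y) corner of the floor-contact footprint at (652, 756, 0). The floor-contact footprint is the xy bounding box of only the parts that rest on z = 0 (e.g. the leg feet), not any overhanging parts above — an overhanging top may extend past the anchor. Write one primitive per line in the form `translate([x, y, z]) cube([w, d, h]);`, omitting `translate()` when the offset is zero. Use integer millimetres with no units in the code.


translate([289, 466, 0]) cube([363, 290, 20]);
translate([289, 466, 20]) cube([363, 20, 193]);
translate([289, 736, 20]) cube([363, 20, 193]);
translate([289, 486, 20]) cube([20, 250, 193]);
translate([632, 486, 20]) cube([20, 250, 193]);


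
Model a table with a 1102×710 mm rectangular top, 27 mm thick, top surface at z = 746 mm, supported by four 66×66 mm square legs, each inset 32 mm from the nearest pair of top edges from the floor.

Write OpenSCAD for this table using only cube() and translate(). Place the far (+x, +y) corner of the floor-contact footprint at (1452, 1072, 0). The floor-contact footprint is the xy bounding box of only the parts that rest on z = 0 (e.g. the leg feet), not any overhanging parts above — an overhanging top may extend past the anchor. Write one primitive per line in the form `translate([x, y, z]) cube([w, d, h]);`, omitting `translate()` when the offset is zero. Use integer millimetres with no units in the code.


translate([382, 394, 719]) cube([1102, 710, 27]);
translate([414, 426, 0]) cube([66, 66, 719]);
translate([1386, 426, 0]) cube([66, 66, 719]);
translate([414, 1006, 0]) cube([66, 66, 719]);
translate([1386, 1006, 0]) cube([66, 66, 719]);


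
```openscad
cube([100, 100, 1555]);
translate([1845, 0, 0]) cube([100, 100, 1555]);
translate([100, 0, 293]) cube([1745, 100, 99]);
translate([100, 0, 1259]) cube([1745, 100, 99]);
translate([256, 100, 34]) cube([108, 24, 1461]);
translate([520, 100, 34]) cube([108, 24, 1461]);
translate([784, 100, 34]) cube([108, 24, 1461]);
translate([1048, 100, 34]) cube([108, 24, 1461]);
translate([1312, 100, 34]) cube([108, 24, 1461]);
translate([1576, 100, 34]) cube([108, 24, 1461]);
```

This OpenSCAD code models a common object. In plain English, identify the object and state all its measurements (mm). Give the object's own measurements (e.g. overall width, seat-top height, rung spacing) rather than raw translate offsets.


A fence section. Two 100×100 mm posts, 1555 mm tall, stand on the floor with a clear span of 1745 mm between their inner faces. Two horizontal rails of 100×99 mm section span the gap between the posts with their undersides at z = 293 mm and z = 1259 mm, flush with the posts' −y face. 6 pickets, each 108 mm wide, 24 mm thick and 1461 mm tall, are fixed to the +y face of the rails with their bottoms at z = 34 mm, spaced across the span with a 156 mm gap after the −x post and between neighbouring pickets, with 161 mm left before the +x post.


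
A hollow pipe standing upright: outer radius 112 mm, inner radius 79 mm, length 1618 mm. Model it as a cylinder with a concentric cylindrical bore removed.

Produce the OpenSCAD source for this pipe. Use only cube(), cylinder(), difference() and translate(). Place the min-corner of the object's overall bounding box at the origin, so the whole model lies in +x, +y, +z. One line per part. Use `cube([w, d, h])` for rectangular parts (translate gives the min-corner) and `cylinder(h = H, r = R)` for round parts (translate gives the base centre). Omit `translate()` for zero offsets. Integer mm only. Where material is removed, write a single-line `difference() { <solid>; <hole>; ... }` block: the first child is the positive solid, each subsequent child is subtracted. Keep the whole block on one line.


difference() { translate([112, 112, 0]) cylinder(h = 1618, r = 112); translate([112, 112, 0]) cylinder(h = 1618, r = 79); }


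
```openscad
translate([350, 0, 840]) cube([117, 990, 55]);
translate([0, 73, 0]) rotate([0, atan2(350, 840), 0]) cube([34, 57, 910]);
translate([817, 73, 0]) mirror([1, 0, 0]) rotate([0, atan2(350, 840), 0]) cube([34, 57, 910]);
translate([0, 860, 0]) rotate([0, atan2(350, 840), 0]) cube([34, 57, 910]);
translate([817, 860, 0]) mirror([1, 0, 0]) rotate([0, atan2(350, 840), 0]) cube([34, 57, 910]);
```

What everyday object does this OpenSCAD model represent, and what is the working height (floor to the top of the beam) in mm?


A sawhorse. The overall height is 895 mm.

A beam across two mirrored pairs of raked legs — a sawhorse. The beam's underside is at z = 840 (matching the legs' vertical rise in atan2(350, 840)) and the beam is 55 mm tall, so its top is at 840 + 55 = 895 mm. The raked legs top out at the beam's underside, so that is the highest point.


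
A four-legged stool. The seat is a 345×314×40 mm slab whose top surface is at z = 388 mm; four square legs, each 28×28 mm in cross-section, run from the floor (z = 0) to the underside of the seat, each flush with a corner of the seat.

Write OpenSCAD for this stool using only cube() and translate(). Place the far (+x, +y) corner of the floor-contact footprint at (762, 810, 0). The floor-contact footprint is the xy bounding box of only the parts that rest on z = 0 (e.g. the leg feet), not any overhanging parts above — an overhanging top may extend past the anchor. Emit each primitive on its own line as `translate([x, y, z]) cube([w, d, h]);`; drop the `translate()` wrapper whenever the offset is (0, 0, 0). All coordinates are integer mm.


translate([417, 496, 348]) cube([345, 314, 40]);
translate([417, 496, 0]) cube([28, 28, 348]);
translate([734, 496, 0]) cube([28, 28, 348]);
translate([417, 782, 0]) cube([28, 28, 348]);
translate([734, 782, 0]) cube([28, 28, 348]);


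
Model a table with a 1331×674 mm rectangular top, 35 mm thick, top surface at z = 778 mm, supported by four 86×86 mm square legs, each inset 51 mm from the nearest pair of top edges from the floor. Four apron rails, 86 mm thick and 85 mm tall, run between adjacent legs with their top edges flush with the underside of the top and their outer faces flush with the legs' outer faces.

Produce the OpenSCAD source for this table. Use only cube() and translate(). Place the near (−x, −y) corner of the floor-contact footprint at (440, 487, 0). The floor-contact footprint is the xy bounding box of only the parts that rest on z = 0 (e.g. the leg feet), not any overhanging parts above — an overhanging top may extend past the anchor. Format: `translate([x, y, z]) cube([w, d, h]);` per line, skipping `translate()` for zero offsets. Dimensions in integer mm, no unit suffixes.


translate([389, 436, 743]) cube([1331, 674, 35]);
translate([440, 487, 0]) cube([86, 86, 743]);
translate([1583, 487, 0]) cube([86, 86, 743]);
translate([440, 973, 0]) cube([86, 86, 743]);
translate([1583, 973, 0]) cube([86, 86, 743]);
translate([526, 487, 658]) cube([1057, 86, 85]);
translate([526, 973, 658]) cube([1057, 86, 85]);
translate([440, 573, 658]) cube([86, 400, 85]);
translate([1583, 573, 658]) cube([86, 400, 85]);


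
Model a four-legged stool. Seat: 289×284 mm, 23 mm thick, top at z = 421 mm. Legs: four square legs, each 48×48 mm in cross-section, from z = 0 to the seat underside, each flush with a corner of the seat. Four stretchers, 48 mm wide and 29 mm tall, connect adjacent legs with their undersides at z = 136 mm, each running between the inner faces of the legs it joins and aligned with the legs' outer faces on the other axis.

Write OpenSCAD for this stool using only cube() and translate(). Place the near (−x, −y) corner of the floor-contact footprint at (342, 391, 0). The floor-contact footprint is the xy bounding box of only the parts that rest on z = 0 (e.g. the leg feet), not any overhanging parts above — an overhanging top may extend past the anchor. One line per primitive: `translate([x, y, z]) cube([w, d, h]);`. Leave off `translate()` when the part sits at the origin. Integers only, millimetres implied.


// leg_h = 421 - 23 = 398
// stretcher span = 289 - 2*48 = 193
translate([342, 391, 398]) cube([289, 284, 23]);
translate([342, 391, 0]) cube([48, 48, 398]);
translate([583, 391, 0]) cube([48, 48, 398]);
translate([342, 627, 0]) cube([48, 48, 398]);
translate([583, 627, 0]) cube([48, 48, 398]);
translate([390, 391, 136]) cube([193, 48, 29]);
translate([390, 627, 136]) cube([193, 48, 29]);
translate([342, 439, 136]) cube([48, 188, 29]);
translate([583, 439, 136]) cube([48, 188, 29]);


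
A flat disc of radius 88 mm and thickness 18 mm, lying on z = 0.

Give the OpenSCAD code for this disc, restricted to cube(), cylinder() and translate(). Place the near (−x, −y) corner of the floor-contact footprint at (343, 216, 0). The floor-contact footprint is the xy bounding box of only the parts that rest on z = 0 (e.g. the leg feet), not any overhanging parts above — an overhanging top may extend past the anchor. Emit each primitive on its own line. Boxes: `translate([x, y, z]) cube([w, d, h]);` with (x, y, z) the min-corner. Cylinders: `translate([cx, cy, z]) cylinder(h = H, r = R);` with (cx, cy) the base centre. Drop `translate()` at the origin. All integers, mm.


translate([431, 304, 0]) cylinder(h = 18, r = 88);


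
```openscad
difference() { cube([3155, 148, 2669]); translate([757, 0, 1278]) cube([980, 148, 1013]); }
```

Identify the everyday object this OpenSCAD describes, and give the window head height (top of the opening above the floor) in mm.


A wall with a window opening. The window head height is 2291 mm.

A wall with a rectangular opening subtracted — a window. Sill at z = 1278, opening 1013 mm tall, so the head is at 1278 + 1013 = 2291 mm.


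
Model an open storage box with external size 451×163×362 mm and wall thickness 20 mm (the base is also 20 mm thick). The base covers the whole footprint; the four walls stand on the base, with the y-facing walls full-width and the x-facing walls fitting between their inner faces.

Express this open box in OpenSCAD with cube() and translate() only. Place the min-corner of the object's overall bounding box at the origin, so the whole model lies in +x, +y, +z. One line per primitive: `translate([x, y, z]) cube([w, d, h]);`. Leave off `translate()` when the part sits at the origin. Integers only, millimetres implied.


cube([451, 163, 20]);
translate([0, 0, 20]) cube([451, 20, 342]);
translate([0, 143, 20]) cube([451, 20, 342]);
translate([0, 20, 20]) cube([20, 123, 342]);
translate([431, 20, 20]) cube([20, 123, 342]);


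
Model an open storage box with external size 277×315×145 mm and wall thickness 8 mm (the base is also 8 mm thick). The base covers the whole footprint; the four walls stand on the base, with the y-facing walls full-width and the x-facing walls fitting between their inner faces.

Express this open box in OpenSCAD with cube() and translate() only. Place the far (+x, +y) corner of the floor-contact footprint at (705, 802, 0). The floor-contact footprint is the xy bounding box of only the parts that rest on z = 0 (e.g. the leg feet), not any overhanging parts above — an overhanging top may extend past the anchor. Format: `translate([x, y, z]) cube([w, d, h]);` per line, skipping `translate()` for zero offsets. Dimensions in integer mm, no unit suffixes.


translate([428, 487, 0]) cube([277, 315, 8]);
translate([428, 487, 8]) cube([277, 8, 137]);
translate([428, 794, 8]) cube([277, 8, 137]);
translate([428, 495, 8]) cube([8, 299, 137]);
translate([697, 495, 8]) cube([8, 299, 137]);


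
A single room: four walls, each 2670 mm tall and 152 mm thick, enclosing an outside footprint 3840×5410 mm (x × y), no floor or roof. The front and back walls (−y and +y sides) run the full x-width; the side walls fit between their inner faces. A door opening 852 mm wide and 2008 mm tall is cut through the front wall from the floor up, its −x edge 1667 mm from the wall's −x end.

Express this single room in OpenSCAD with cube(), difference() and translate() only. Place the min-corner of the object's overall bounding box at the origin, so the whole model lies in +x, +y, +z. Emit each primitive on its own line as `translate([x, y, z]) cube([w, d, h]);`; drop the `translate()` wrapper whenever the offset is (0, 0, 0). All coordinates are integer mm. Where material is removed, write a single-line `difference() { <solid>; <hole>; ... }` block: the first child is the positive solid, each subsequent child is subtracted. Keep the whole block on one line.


difference() { cube([3840, 152, 2670]); translate([1667, 0, 0]) cube([852, 152, 2008]); }
translate([0, 5258, 0]) cube([3840, 152, 2670]);
translate([0, 152, 0]) cube([152, 5106, 2670]);
translate([3688, 152, 0]) cube([152, 5106, 2670]);


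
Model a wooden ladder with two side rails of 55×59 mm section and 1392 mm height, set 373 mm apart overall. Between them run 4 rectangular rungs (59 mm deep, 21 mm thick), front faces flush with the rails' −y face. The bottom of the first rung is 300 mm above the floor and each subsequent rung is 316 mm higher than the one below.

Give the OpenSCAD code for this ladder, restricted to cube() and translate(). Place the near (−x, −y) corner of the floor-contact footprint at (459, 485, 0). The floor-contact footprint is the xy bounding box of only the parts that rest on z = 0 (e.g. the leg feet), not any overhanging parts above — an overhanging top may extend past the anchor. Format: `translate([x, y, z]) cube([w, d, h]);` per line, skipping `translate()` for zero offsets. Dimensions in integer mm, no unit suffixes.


// rung span = 373 - 2*55 = 263
// rung[k] z = 300 + k*316
translate([459, 485, 0]) cube([55, 59, 1392]);
translate([777, 485, 0]) cube([55, 59, 1392]);
translate([514, 485, 300]) cube([263, 59, 21]);
translate([514, 485, 616]) cube([263, 59, 21]);
translate([514, 485, 932]) cube([263, 59, 21]);
translate([514, 485, 1248]) cube([263, 59, 21]);


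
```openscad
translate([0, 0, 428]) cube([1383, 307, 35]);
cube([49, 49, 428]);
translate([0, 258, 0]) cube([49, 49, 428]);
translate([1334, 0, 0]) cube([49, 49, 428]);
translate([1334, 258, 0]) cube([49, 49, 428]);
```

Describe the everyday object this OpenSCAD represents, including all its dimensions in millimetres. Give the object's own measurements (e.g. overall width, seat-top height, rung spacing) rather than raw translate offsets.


A bench: a 1383×307 mm seat slab, 35 mm thick, top at z = 463 mm, on four 49×49 mm square legs flush with the seat corners and standing on z = 0.


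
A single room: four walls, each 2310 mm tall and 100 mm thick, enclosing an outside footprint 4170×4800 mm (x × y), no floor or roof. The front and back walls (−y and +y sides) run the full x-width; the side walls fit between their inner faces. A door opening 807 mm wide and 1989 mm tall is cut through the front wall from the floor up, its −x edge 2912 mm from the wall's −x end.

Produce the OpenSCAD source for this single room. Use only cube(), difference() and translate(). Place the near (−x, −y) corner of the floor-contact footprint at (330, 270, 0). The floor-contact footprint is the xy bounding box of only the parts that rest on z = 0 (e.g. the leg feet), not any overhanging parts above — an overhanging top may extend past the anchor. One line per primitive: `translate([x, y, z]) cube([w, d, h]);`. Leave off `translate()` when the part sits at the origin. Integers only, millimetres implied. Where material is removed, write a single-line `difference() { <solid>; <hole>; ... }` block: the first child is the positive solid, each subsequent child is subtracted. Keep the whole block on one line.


difference() { translate([330, 270, 0]) cube([4170, 100, 2310]); translate([3242, 270, 0]) cube([807, 100, 1989]); }
translate([330, 4970, 0]) cube([4170, 100, 2310]);
translate([330, 370, 0]) cube([100, 4600, 2310]);
translate([4400, 370, 0]) cube([100, 4600, 2310]);


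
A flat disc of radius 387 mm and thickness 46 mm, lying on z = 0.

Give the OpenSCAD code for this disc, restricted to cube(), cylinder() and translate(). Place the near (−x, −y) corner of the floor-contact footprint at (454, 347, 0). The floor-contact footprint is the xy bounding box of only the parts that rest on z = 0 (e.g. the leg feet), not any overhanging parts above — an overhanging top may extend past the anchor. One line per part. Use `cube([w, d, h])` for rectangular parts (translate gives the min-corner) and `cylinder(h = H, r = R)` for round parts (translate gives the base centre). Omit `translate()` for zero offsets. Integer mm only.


translate([841, 734, 0]) cylinder(h = 46, r = 387);


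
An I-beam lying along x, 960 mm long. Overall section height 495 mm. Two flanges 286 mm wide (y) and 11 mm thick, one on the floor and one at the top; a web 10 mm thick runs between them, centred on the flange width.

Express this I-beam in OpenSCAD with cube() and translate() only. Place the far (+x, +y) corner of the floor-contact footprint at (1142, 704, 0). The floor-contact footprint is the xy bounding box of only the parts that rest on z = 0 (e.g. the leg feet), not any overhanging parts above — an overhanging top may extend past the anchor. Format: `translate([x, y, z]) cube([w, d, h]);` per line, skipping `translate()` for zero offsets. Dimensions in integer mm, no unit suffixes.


translate([182, 418, 0]) cube([960, 286, 11]);
translate([182, 556, 11]) cube([960, 10, 473]);
translate([182, 418, 484]) cube([960, 286, 11]);


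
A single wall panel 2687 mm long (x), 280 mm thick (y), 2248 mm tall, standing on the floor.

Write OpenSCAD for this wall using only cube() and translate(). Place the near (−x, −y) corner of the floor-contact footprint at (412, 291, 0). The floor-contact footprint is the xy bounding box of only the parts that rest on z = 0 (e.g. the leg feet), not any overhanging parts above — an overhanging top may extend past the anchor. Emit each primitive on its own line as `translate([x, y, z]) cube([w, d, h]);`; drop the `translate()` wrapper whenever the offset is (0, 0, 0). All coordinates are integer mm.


translate([412, 291, 0]) cube([2687, 280, 2248]);


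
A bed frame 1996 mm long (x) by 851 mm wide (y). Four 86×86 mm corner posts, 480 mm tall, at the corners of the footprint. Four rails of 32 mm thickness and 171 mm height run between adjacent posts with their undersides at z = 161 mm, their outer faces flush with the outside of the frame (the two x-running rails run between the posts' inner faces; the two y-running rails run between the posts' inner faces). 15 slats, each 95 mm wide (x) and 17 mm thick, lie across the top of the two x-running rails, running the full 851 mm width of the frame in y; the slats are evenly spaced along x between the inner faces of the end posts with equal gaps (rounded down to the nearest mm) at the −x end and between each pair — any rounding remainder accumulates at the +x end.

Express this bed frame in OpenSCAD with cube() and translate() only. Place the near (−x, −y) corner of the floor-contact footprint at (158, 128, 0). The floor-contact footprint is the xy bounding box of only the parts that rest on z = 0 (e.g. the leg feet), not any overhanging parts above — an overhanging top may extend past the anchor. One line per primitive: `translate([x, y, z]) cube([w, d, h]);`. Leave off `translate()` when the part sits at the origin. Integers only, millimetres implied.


// slat z = rail_z + rail_h = 161 + 171 = 332
// slat gap = ⌊(1824 − 15·95) / 16⌋ = 24
translate([158, 128, 0]) cube([86, 86, 480]);
translate([158, 893, 0]) cube([86, 86, 480]);
translate([2068, 128, 0]) cube([86, 86, 480]);
translate([2068, 893, 0]) cube([86, 86, 480]);
translate([244, 128, 161]) cube([1824, 32, 171]);
translate([244, 947, 161]) cube([1824, 32, 171]);
translate([158, 214, 161]) cube([32, 679, 171]);
translate([2122, 214, 161]) cube([32, 679, 171]);
translate([268, 128, 332]) cube([95, 851, 17]);
translate([387, 128, 332]) cube([95, 851, 17]);
translate([506, 128, 332]) cube([95, 851, 17]);
translate([625, 128, 332]) cube([95, 851, 17]);
translate([744, 128, 332]) cube([95, 851, 17]);
translate([863, 128, 332]) cube([95, 851, 17]);
translate([982, 128, 332]) cube([95, 851, 17]);
translate([1101, 128, 332]) cube([95, 851, 17]);
translate([1220, 128, 332]) cube([95, 851, 17]);
translate([1339, 128, 332]) cube([95, 851, 17]);
translate([1458, 128, 332]) cube([95, 851, 17]);
translate([1577, 128, 332]) cube([95, 851, 17]);
translate([1696, 128, 332]) cube([95, 851, 17]);
translate([1815, 128, 332]) cube([95, 851, 17]);
translate([1934, 128, 332]) cube([95, 851, 17]);


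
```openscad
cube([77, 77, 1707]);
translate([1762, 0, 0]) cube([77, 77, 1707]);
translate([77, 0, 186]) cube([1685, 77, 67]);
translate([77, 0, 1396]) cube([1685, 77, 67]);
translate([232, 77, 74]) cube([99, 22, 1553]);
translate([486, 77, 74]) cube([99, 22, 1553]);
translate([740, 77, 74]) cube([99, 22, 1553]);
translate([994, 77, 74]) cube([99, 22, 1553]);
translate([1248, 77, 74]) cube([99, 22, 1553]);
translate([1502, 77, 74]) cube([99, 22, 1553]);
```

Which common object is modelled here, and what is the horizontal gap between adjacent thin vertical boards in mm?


A fence section. The picket gap is 155 mm.

Two posts, two rails, 6 pickets — a fence section. Span 1685 mm holds 6 pickets of 99 mm with 7 equal gaps: ⌊(1685 − 6·99) / 7⌋ = 155 mm.
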